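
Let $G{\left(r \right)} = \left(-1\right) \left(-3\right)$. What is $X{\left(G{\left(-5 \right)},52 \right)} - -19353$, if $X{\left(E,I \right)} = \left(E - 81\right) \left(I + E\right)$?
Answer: $15063$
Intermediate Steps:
$G{\left(r \right)} = 3$
$X{\left(E,I \right)} = \left(-81 + E\right) \left(E + I\right)$
$X{\left(G{\left(-5 \right)},52 \right)} - -19353 = \left(3^{2} - 243 - 4212 + 3 \cdot 52\right) - -19353 = \left(9 - 243 - 4212 + 156\right) + 19353 = -4290 + 19353 = 15063$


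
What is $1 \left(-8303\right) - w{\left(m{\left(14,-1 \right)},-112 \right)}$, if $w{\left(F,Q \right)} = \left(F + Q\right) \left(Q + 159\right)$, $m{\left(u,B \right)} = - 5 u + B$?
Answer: $298$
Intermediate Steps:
$m{\left(u,B \right)} = B - 5 u$
$w{\left(F,Q \right)} = \left(159 + Q\right) \left(F + Q\right)$ ($w{\left(F,Q \right)} = \left(F + Q\right) \left(159 + Q\right) = \left(159 + Q\right) \left(F + Q\right)$)
$1 \left(-8303\right) - w{\left(m{\left(14,-1 \right)},-112 \right)} = 1 \left(-8303\right) - \left(\left(-112\right)^{2} + 159 \left(-1 - 70\right) + 159 \left(-112\right) + \left(-1 - 70\right) \left(-112\right)\right) = -8303 - \left(12544 + 159 \left(-1 - 70\right) - 17808 + \left(-1 - 70\right) \left(-112\right)\right) = -8303 - \left(12544 + 159 \left(-71\right) - 17808 - -7952\right) = -8303 - \left(12544 - 11289 - 17808 + 7952\right) = -8303 - -8601 = -8303 + 8601 = 298$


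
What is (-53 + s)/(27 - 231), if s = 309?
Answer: -64/51 ≈ -1.2549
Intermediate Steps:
(-53 + s)/(27 - 231) = (-53 + 309)/(27 - 231) = 256/(-204) = 256*(-1/204) = -64/51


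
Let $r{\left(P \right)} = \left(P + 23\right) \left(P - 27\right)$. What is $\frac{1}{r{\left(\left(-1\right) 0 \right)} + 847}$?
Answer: $\frac{1}{226} \approx 0.0044248$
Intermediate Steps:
$r{\left(P \right)} = \left(-27 + P\right) \left(23 + P\right)$ ($r{\left(P \right)} = \left(23 + P\right) \left(-27 + P\right) = \left(-27 + P\right) \left(23 + P\right)$)
$\frac{1}{r{\left(\left(-1\right) 0 \right)} + 847} = \frac{1}{\left(-621 + \left(\left(-1\right) 0\right)^{2} - 4 \left(\left(-1\right) 0\right)\right) + 847} = \frac{1}{\left(-621 + 0^{2} - 0\right) + 847} = \frac{1}{\left(-621 + 0 + 0\right) + 847} = \frac{1}{-621 + 847} = \frac{1}{226}$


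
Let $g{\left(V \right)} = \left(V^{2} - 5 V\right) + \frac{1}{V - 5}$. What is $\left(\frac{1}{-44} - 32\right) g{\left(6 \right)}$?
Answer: $- \frac{9863}{44} \approx -224.16$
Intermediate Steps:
$g{\left(V \right)} = V^{2} + \frac{1}{-5 + V} - 5 V$ ($g{\left(V \right)} = \left(V^{2} - 5 V\right) + \frac{1}{-5 + V} = V^{2} + \frac{1}{-5 + V} - 5 V$)
$\left(\frac{1}{-44} - 32\right) g{\left(6 \right)} = \left(\frac{1}{-44} - 32\right) \frac{1 + 6^{3} - 10 \cdot 6^{2} + 25 \cdot 6}{-5 + 6} = \left(- \frac{1}{44} - 32\right) \frac{1 + 216 - 360 + 150}{1} = - \frac{1409 \cdot 1 \left(1 + 216 - 360 + 150\right)}{44} = - \frac{1409 \cdot 1 \cdot 7}{44} = \left(- \frac{1409}{44}\right) 7 = - \frac{9863}{44}$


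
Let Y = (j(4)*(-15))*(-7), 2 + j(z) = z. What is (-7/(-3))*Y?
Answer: 490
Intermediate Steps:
j(z) = -2 + z
Y = 210 (Y = ((-2 + 4)*(-15))*(-7) = (2*(-15))*(-7) = -30*(-7) = 210)
(-7/(-3))*Y = -7/(-3)*210 = -7*(-⅓)*210 = (7/3)*210 = 490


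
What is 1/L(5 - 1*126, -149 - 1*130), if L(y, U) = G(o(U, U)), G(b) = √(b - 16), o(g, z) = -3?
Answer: -I*√19/19 ≈ -0.22942*I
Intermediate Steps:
G(b) = √(-16 + b)
L(y, U) = I*√19 (L(y, U) = √(-16 - 3) = √(-19) = I*√19)
1/L(5 - 1*126, -149 - 1*130) = 1/(I*√19) = -I*√19/19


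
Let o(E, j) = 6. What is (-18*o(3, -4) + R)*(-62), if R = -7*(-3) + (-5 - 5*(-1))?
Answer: 5394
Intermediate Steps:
R = 21 (R = 21 + (-5 + 5) = 21 + 0 = 21)
(-18*o(3, -4) + R)*(-62) = (-18*6 + 21)*(-62) = (-108 + 21)*(-62) = -87*(-62) = 5394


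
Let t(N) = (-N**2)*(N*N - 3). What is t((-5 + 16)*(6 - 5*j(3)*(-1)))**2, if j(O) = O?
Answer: 8106754194980392644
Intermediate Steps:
t(N) = -N**2*(-3 + N**2) (t(N) = (-N**2)*(N**2 - 3) = (-N**2)*(-3 + N**2) = -N**2*(-3 + N**2))
t((-5 + 16)*(6 - 5*j(3)*(-1)))**2 = (((-5 + 16)*(6 - 5*3*(-1)))**2*(3 - ((-5 + 16)*(6 - 5*3*(-1)))**2))**2 = ((11*(6 - 15*(-1)))**2*(3 - (11*(6 - 15*(-1)))**2))**2 = ((11*(6 + 15))**2*(3 - (11*(6 + 15))**2))**2 = ((11*21)**2*(3 - (11*21)**2))**2 = (231**2*(3 - 1*231**2))**2 = (53361*(3 - 1*53361))**2 = (53361*(3 - 53361))**2 = (53361*(-53358))**2 = (-2847236238)**2 = 8106754194980392644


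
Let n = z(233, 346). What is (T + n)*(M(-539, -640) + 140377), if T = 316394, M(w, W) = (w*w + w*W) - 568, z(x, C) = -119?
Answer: 245204844750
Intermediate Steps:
M(w, W) = -568 + w² + W*w (M(w, W) = (w² + W*w) - 568 = -568 + w² + W*w)
n = -119
(T + n)*(M(-539, -640) + 140377) = (316394 - 119)*((-568 + (-539)² - 640*(-539)) + 140377) = 316275*((-568 + 290521 + 344960) + 140377) = 316275*(634913 + 140377) = 316275*775290 = 245204844750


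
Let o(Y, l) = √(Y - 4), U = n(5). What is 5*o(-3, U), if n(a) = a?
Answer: 5*I*√7 ≈ 13.229*I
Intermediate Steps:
U = 5
o(Y, l) = √(-4 + Y)
5*o(-3, U) = 5*√(-4 - 3) = 5*√(-7) = 5*(I*√7) = 5*I*√7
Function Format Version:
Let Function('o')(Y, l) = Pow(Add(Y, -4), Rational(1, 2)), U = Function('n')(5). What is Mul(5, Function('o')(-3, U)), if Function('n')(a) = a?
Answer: Mul(5, I, Pow(7, Rational(1, 2))) ≈ Mul(13.229, I)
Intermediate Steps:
U = 5
Function('o')(Y, l) = Pow(Add(-4, Y), Rational(1, 2))
Mul(5, Function('o')(-3, U)) = Mul(5, Pow(Add(-4, -3), Rational(1, 2))) = Mul(5, Pow(-7, Rational(1, 2))) = Mul(5, Mul(I, Pow(7, Rational(1, 2)))) = Mul(5, I, Pow(7, Rational(1, 2)))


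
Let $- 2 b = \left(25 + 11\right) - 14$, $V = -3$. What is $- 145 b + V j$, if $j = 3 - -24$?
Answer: $1514$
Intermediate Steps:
$b = -11$ ($b = - \frac{\left(25 + 11\right) - 14}{2} = - \frac{36 - 14}{2} = \left(- \frac{1}{2}\right) 22 = -11$)
$j = 27$ ($j = 3 + 24 = 27$)
$- 145 b + V j = \left(-145\right) \left(-11\right) - 81 = 1595 - 81 = 1514$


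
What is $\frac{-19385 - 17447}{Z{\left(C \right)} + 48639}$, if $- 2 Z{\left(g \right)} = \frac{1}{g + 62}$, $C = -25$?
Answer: $- \frac{2725568}{3599285} \approx -0.75725$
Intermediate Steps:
$Z{\left(g \right)} = - \frac{1}{2 \left(62 + g\right)}$ ($Z{\left(g \right)} = - \frac{1}{2 \left(g + 62\right)} = - \frac{1}{2 \left(62 + g\right)}$)
$\frac{-19385 - 17447}{Z{\left(C \right)} + 48639} = \frac{-19385 - 17447}{- \frac{1}{124 + 2 \left(-25\right)} + 48639} = - \frac{36832}{- \frac{1}{124 - 50} + 48639} = - \frac{36832}{- \frac{1}{74} + 48639} = - \frac{36832}{\frac{3599285}{74}} = \left(-36832\right) \frac{74}{3599285} = - \frac{2725568}{3599285}$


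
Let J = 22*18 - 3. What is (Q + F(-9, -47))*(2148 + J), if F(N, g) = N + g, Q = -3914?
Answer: -10087770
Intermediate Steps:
J = 393 (J = 396 - 3 = 393)
(Q + F(-9, -47))*(2148 + J) = (-3914 + (-9 - 47))*(2148 + 393) = (-3914 - 56)*2541 = -3970*2541 = -10087770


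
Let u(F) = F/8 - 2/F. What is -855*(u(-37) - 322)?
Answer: 82648575/296 ≈ 2.7922e+5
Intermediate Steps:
u(F) = -2/F + F/8 (u(F) = F*(⅛) - 2/F = F/8 - 2/F = -2/F + F/8)
-855*(u(-37) - 322) = -855*((-2/(-37) + (⅛)*(-37)) - 322) = -855*((-2*(-1/37) - 37/8) - 322) = -855*((2/37 - 37/8) - 322) = -855*(-1353/296 - 322) = -855*(-96665/296) = 82648575/296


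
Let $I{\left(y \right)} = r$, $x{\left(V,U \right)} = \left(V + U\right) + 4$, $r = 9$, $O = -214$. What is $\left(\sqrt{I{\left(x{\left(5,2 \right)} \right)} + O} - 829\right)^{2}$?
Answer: $\left(829 - i \sqrt{205}\right)^{2} \approx 6.8704 \cdot 10^{5} - 23739.0 i$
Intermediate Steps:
$x{\left(V,U \right)} = 4 + U + V$ ($x{\left(V,U \right)} = \left(U + V\right) + 4 = 4 + U + V$)
$I{\left(y \right)} = 9$
$\left(\sqrt{I{\left(x{\left(5,2 \right)} \right)} + O} - 829\right)^{2} = \left(\sqrt{9 - 214} - 829\right)^{2} = \left(\sqrt{-205} - 829\right)^{2} = \left(i \sqrt{205} - 829\right)^{2} = \left(-829 + i \sqrt{205}\right)^{2}$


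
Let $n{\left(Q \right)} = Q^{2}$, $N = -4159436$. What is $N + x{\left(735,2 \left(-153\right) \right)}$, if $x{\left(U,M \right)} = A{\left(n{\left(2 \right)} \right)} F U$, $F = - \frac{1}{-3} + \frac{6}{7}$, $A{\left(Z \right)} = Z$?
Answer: $-4155936$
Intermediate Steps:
$F = \frac{25}{21}$ ($F = \left(-1\right) \left(- \frac{1}{3}\right) + 6 \cdot \frac{1}{7} = \frac{1}{3} + \frac{6}{7} = \frac{25}{21} \approx 1.1905$)
$x{\left(U,M \right)} = \frac{100 U}{21}$ ($x{\left(U,M \right)} = 2^{2} \cdot \frac{25}{21} U = 4 \cdot \frac{25}{21} U = \frac{100 U}{21}$)
$N + x{\left(735,2 \left(-153\right) \right)} = -4159436 + \frac{100}{21} \cdot 735 = -4159436 + 3500 = -4155936$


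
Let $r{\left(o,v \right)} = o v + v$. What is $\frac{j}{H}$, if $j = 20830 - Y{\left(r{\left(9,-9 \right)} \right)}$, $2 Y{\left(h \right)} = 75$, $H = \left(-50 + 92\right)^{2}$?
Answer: $\frac{41585}{3528} \approx 11.787$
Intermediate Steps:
$r{\left(o,v \right)} = v + o v$
$H = 1764$ ($H = 42^{2} = 1764$)
$Y{\left(h \right)} = \frac{75}{2}$ ($Y{\left(h \right)} = \frac{1}{2} \cdot 75 = \frac{75}{2}$)
$j = \frac{41585}{2}$ ($j = 20830 - \frac{75}{2} = \frac{41585}{2} \approx 20793.0$)
$\frac{j}{H} = \frac{41585}{2 \cdot 1764} = \frac{41585}{2} \cdot \frac{1}{1764} = \frac{41585}{3528}$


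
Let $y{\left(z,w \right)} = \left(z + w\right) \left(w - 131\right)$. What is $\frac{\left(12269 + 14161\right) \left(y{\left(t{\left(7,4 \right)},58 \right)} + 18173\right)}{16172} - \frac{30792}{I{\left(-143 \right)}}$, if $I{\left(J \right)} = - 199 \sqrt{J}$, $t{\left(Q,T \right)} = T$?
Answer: $\frac{180345105}{8086} - \frac{30792 i \sqrt{143}}{28457} \approx 22303.0 - 12.939 i$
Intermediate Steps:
$y{\left(z,w \right)} = \left(-131 + w\right) \left(w + z\right)$ ($y{\left(z,w \right)} = \left(w + z\right) \left(-131 + w\right) = \left(-131 + w\right) \left(w + z\right)$)
$\frac{\left(12269 + 14161\right) \left(y{\left(t{\left(7,4 \right)},58 \right)} + 18173\right)}{16172} - \frac{30792}{I{\left(-143 \right)}} = \frac{\left(12269 + 14161\right) \left(\left(58^{2} - 7598 - 524 + 58 \cdot 4\right) + 18173\right)}{16172} - \frac{30792}{\left(-199\right) \sqrt{-143}} = 26430 \left(\left(3364 - 7598 - 524 + 232\right) + 18173\right) \frac{1}{16172} - \frac{30792}{\left(-199\right) i \sqrt{143}} = 26430 \left(-4526 + 18173\right) \frac{1}{16172} - \frac{30792}{\left(-199\right) i \sqrt{143}} = 26430 \cdot 13647 \cdot \frac{1}{16172} - 30792 \frac{i \sqrt{143}}{28457} = 360690210 \cdot \frac{1}{16172} - \frac{30792 i \sqrt{143}}{28457} = \frac{180345105}{8086} - \frac{30792 i \sqrt{143}}{28457}$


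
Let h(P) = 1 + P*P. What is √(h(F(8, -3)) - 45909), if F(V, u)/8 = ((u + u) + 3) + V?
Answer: 2*I*√11077 ≈ 210.49*I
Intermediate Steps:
F(V, u) = 24 + 8*V + 16*u (F(V, u) = 8*(((u + u) + 3) + V) = 8*((2*u + 3) + V) = 8*((3 + 2*u) + V) = 8*(3 + V + 2*u) = 24 + 8*V + 16*u)
h(P) = 1 + P²
√(h(F(8, -3)) - 45909) = √((1 + (24 + 8*8 + 16*(-3))²) - 45909) = √((1 + (24 + 64 - 48)²) - 45909) = √((1 + 40²) - 45909) = √((1 + 1600) - 45909) = √(1601 - 45909) = √(-44308) = 2*I*√11077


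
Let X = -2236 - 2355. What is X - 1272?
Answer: -5863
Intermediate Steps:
X = -4591
X - 1272 = -4591 - 1272 = -5863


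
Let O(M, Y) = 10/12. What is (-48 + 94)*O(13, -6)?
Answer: 115/3 ≈ 38.333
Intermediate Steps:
O(M, Y) = 5/6 (O(M, Y) = 10*(1/12) = 5/6)
(-48 + 94)*O(13, -6) = (-48 + 94)*(5/6) = 46*(5/6) = 115/3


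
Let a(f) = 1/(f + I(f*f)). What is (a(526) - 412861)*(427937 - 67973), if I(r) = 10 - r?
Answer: -10259643221761131/69035 ≈ -1.4862e+11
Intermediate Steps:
a(f) = 1/(10 + f - f²) (a(f) = 1/(f + (10 - f*f)) = 1/(f + (10 - f²)) = 1/(10 + f - f²))
(a(526) - 412861)*(427937 - 67973) = (1/(10 + 526 - 1*526²) - 412861)*(427937 - 67973) = (1/(10 + 526 - 1*276676) - 412861)*359964 = (1/(10 + 526 - 276676) - 412861)*359964 = (1/(-276140) - 412861)*359964 = (-1/276140 - 412861)*359964 = -114007436541/276140*359964 = -10259643221761131/69035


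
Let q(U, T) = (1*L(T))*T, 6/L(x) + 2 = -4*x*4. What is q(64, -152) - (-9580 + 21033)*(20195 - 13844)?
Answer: -29458891367/405 ≈ -7.2738e+7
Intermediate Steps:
L(x) = 6/(-2 - 16*x) (L(x) = 6/(-2 - 4*x*4) = 6/(-2 - 16*x))
q(U, T) = -3*T/(1 + 8*T) (q(U, T) = (1*(-3/(1 + 8*T)))*T = (-3/(1 + 8*T))*T = -3*T/(1 + 8*T))
q(64, -152) - (-9580 + 21033)*(20195 - 13844) = -3*(-152)/(1 + 8*(-152)) - (-9580 + 21033)*(20195 - 13844) = -3*(-152)/(1 - 1216) - 11453*6351 = -3*(-152)/(-1215) - 1*72738003 = -3*(-152)*(-1/1215) - 72738003 = -152/405 - 72738003 = -29458891367/405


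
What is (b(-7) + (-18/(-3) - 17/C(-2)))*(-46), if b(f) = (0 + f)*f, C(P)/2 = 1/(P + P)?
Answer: -4094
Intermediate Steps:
C(P) = 1/P (C(P) = 2/(P + P) = 2/((2*P)) = 2*(1/(2*P)) = 1/P)
b(f) = f² (b(f) = f*f = f²)
(b(-7) + (-18/(-3) - 17/C(-2)))*(-46) = ((-7)² + (-18/(-3) - 17/(1/(-2))))*(-46) = (49 + (-18*(-⅓) - 17/(-½)))*(-46) = (49 + (6 - 17*(-2)))*(-46) = (49 + (6 + 34))*(-46) = (49 + 40)*(-46) = 89*(-46) = -4094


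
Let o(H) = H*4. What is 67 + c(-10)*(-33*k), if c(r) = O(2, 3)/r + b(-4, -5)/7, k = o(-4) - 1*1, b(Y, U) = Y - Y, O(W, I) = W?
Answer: -226/5 ≈ -45.200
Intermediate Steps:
o(H) = 4*H
b(Y, U) = 0
k = -17 (k = 4*(-4) - 1*1 = -16 - 1 = -17)
c(r) = 2/r (c(r) = 2/r + 0/7 = 2/r + 0*(⅐) = 2/r + 0 = 2/r)
67 + c(-10)*(-33*k) = 67 + (2/(-10))*(-33*(-17)) = 67 + (2*(-⅒))*561 = 67 - ⅕*561 = 67 - 561/5 = -226/5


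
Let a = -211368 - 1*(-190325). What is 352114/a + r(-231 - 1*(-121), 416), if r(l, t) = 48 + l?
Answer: -1656780/21043 ≈ -78.733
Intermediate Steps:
a = -21043 (a = -211368 + 190325 = -21043)
352114/a + r(-231 - 1*(-121), 416) = 352114/(-21043) + (48 + (-231 - 1*(-121))) = 352114*(-1/21043) + (48 + (-231 + 121)) = -352114/21043 + (48 - 110) = -352114/21043 - 62 = -1656780/21043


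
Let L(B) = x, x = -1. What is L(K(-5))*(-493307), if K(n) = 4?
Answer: 493307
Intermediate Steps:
L(B) = -1
L(K(-5))*(-493307) = -1*(-493307) = 493307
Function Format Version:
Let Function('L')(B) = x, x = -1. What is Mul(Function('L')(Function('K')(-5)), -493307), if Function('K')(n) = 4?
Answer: 493307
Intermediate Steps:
Function('L')(B) = -1
Mul(Function('L')(Function('K')(-5)), -493307) = Mul(-1, -493307) = 493307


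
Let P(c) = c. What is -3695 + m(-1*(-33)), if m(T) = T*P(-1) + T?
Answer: -3695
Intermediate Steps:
m(T) = 0 (m(T) = T*(-1) + T = -T + T = 0)
-3695 + m(-1*(-33)) = -3695 + 0 = -3695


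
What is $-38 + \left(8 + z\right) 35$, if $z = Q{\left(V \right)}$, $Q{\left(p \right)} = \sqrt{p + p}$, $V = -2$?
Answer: $242 + 70 i \approx 242.0 + 70.0 i$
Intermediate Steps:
$Q{\left(p \right)} = \sqrt{2} \sqrt{p}$ ($Q{\left(p \right)} = \sqrt{2 p} = \sqrt{2} \sqrt{p}$)
$z = 2 i$ ($z = \sqrt{2} \sqrt{-2} = \sqrt{2} i \sqrt{2} = 2 i \approx 2.0 i$)
$-38 + \left(8 + z\right) 35 = -38 + \left(8 + 2 i\right) 35 = -38 + \left(280 + 70 i\right) = 242 + 70 i$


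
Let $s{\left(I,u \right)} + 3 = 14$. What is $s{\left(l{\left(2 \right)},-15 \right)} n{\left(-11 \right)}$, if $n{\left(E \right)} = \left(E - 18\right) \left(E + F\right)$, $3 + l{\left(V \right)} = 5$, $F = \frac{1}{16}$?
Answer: $\frac{55825}{16} \approx 3489.1$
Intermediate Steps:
$F = \frac{1}{16} \approx 0.0625$
$l{\left(V \right)} = 2$ ($l{\left(V \right)} = -3 + 5 = 2$)
$s{\left(I,u \right)} = 11$ ($s{\left(I,u \right)} = -3 + 14 = 11$)
$n{\left(E \right)} = \left(-18 + E\right) \left(\frac{1}{16} + E\right)$ ($n{\left(E \right)} = \left(E - 18\right) \left(E + \frac{1}{16}\right) = \left(-18 + E\right) \left(\frac{1}{16} + E\right)$)
$s{\left(l{\left(2 \right)},-15 \right)} n{\left(-11 \right)} = 11 \left(- \frac{9}{8} + \left(-11\right)^{2} - - \frac{3157}{16}\right) = 11 \left(- \frac{9}{8} + 121 + \frac{3157}{16}\right) = 11 \cdot \frac{5075}{16} = \frac{55825}{16}$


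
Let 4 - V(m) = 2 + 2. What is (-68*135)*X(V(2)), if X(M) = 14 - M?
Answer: -128520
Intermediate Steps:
V(m) = 0 (V(m) = 4 - (2 + 2) = 4 - 1*4 = 4 - 4 = 0)
(-68*135)*X(V(2)) = (-68*135)*(14 - 1*0) = -9180*(14 + 0) = -9180*14 = -128520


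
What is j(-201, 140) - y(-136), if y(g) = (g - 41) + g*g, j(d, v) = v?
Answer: -18179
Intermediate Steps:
y(g) = -41 + g + g² (y(g) = (-41 + g) + g² = -41 + g + g²)
j(-201, 140) - y(-136) = 140 - (-41 - 136 + (-136)²) = 140 - (-41 - 136 + 18496) = 140 - 1*18319 = 140 - 18319 = -18179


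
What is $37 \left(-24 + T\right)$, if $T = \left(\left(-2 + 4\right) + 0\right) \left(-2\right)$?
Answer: $-1036$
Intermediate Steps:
$T = -4$ ($T = \left(2 + 0\right) \left(-2\right) = 2 \left(-2\right) = -4$)
$37 \left(-24 + T\right) = 37 \left(-24 - 4\right) = 37 \left(-28\right) = -1036$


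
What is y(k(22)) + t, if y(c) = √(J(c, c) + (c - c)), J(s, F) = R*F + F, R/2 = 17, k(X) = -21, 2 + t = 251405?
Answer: 251403 + 7*I*√15 ≈ 2.514e+5 + 27.111*I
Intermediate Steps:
t = 251403 (t = -2 + 251405 = 251403)
R = 34 (R = 2*17 = 34)
J(s, F) = 35*F (J(s, F) = 34*F + F = 35*F)
y(c) = √35*√c (y(c) = √(35*c + (c - c)) = √(35*c + 0) = √(35*c) = √35*√c)
y(k(22)) + t = √35*√(-21) + 251403 = √35*(I*√21) + 251403 = 7*I*√15 + 251403 = 251403 + 7*I*√15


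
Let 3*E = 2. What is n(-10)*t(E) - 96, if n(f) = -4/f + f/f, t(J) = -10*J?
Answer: -316/3 ≈ -105.33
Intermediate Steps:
E = 2/3 (E = (1/3)*2 = 2/3 ≈ 0.66667)
n(f) = 1 - 4/f (n(f) = -4/f + 1 = 1 - 4/f)
n(-10)*t(E) - 96 = ((-4 - 10)/(-10))*(-10*2/3) - 96 = -1/10*(-14)*(-20/3) - 96 = (7/5)*(-20/3) - 96 = -28/3 - 96 = -316/3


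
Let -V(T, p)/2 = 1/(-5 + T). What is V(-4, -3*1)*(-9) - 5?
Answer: -7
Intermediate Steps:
V(T, p) = -2/(-5 + T)
V(-4, -3*1)*(-9) - 5 = -2/(-5 - 4)*(-9) - 5 = -2/(-9)*(-9) - 5 = -2*(-1/9)*(-9) - 5 = (2/9)*(-9) - 5 = -2 - 5 = -7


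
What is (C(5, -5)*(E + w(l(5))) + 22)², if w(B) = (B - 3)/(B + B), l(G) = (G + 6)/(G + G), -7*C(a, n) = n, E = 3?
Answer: 13126129/23716 ≈ 553.47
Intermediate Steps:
C(a, n) = -n/7
l(G) = (6 + G)/(2*G) (l(G) = (6 + G)/((2*G)) = (6 + G)*(1/(2*G)) = (6 + G)/(2*G))
w(B) = (-3 + B)/(2*B) (w(B) = (-3 + B)/((2*B)) = (-3 + B)*(1/(2*B)) = (-3 + B)/(2*B))
(C(5, -5)*(E + w(l(5))) + 22)² = ((-⅐*(-5))*(3 + (-3 + (½)*(6 + 5)/5)/(2*(((½)*(6 + 5)/5)))) + 22)² = (5*(3 + (-3 + (½)*(⅕)*11)/(2*(((½)*(⅕)*11))))/7 + 22)² = (5*(3 + (-3 + 11/10)/(2*(11/10)))/7 + 22)² = (5*(3 + (½)*(10/11)*(-19/10))/7 + 22)² = (5*(3 - 19/22)/7 + 22)² = ((5/7)*(47/22) + 22)² = (235/154 + 22)² = (3623/154)² = 13126129/23716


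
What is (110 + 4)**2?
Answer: 12996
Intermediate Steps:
(110 + 4)**2 = 114**2 = 12996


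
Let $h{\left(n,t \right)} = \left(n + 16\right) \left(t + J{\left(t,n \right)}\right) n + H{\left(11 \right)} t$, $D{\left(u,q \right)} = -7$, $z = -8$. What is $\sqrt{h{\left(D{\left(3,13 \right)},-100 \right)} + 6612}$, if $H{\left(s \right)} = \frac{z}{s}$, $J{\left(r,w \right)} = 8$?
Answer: $\frac{262 \sqrt{22}}{11} \approx 111.72$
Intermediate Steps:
$H{\left(s \right)} = - \frac{8}{s}$
$h{\left(n,t \right)} = - \frac{8 t}{11} + n \left(8 + t\right) \left(16 + n\right)$ ($h{\left(n,t \right)} = \left(n + 16\right) \left(t + 8\right) n + - \frac{8}{11} t = \left(16 + n\right) \left(8 + t\right) n + \left(-8\right) \frac{1}{11} t = \left(8 + t\right) \left(16 + n\right) n - \frac{8 t}{11} = n \left(8 + t\right) \left(16 + n\right) - \frac{8 t}{11} = - \frac{8 t}{11} + n \left(8 + t\right) \left(16 + n\right)$)
$\sqrt{h{\left(D{\left(3,13 \right)},-100 \right)} + 6612} = \sqrt{\left(8 \left(-7\right)^{2} + 128 \left(-7\right) - - \frac{800}{11} - 100 \left(-7\right)^{2} + 16 \left(-7\right) \left(-100\right)\right) + 6612} = \sqrt{\left(8 \cdot 49 - 896 + \frac{800}{11} - 4900 + 11200\right) + 6612} = \sqrt{\left(392 - 896 + \frac{800}{11} - 4900 + 11200\right) + 6612} = \sqrt{\frac{64556}{11} + 6612} = \sqrt{\frac{137288}{11}} = \frac{262 \sqrt{22}}{11}$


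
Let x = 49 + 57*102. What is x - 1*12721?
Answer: -6858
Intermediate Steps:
x = 5863 (x = 49 + 5814 = 5863)
x - 1*12721 = 5863 - 1*12721 = 5863 - 12721 = -6858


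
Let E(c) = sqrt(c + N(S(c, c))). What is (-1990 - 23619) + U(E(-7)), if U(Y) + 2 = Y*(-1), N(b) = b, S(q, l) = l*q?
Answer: -25611 - sqrt(42) ≈ -25617.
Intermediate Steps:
E(c) = sqrt(c + c**2) (E(c) = sqrt(c + c*c) = sqrt(c + c**2))
U(Y) = -2 - Y (U(Y) = -2 + Y*(-1) = -2 - Y)
(-1990 - 23619) + U(E(-7)) = (-1990 - 23619) + (-2 - sqrt(-7*(1 - 7))) = -25609 + (-2 - sqrt(-7*(-6))) = -25609 + (-2 - sqrt(42)) = -25611 - sqrt(42)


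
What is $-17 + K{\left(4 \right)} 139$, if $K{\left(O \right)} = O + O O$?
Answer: $2763$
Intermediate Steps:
$K{\left(O \right)} = O + O^{2}$
$-17 + K{\left(4 \right)} 139 = -17 + 4 \left(1 + 4\right) 139 = -17 + 4 \cdot 5 \cdot 139 = -17 + 20 \cdot 139 = -17 + 2780 = 2763$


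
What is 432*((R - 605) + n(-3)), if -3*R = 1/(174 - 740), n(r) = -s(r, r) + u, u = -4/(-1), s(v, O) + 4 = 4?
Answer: -73475784/283 ≈ -2.5963e+5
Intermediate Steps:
s(v, O) = 0 (s(v, O) = -4 + 4 = 0)
u = 4 (u = -4*(-1) = 4)
n(r) = 4 (n(r) = -1*0 + 4 = 0 + 4 = 4)
R = 1/1698 (R = -1/(3*(174 - 740)) = -1/3/(-566) = -1/3*(-1/566) = 1/1698 ≈ 0.00058893)
432*((R - 605) + n(-3)) = 432*((1/1698 - 605) + 4) = 432*(-1027289/1698 + 4) = 432*(-1020497/1698) = -73475784/283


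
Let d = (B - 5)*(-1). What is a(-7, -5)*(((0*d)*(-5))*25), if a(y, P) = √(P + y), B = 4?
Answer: 0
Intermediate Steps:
d = 1 (d = (4 - 5)*(-1) = -1*(-1) = 1)
a(-7, -5)*(((0*d)*(-5))*25) = √(-5 - 7)*(((0*1)*(-5))*25) = √(-12)*((0*(-5))*25) = (2*I*√3)*(0*25) = (2*I*√3)*0 = 0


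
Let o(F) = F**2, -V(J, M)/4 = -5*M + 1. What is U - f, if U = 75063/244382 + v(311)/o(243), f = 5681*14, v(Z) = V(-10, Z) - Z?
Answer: -1147710523042615/14430512718 ≈ -79534.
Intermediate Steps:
V(J, M) = -4 + 20*M (V(J, M) = -4*(-5*M + 1) = -4*(1 - 5*M) = -4 + 20*M)
v(Z) = -4 + 19*Z (v(Z) = (-4 + 20*Z) - Z = -4 + 19*Z)
f = 79534
U = 5875470797/14430512718 (U = 75063/244382 + (-4 + 19*311)/(243**2) = 75063*(1/244382) + (-4 + 5909)/59049 = 75063/244382 + 5905*(1/59049) = 75063/244382 + 5905/59049 = 5875470797/14430512718 ≈ 0.40716)
U - f = 5875470797/14430512718 - 1*79534 = 5875470797/14430512718 - 79534 = -1147710523042615/14430512718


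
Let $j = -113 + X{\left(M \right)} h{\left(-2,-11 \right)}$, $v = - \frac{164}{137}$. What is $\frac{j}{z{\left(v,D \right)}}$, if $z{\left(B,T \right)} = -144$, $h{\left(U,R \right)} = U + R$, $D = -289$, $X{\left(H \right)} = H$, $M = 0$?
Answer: $\frac{113}{144} \approx 0.78472$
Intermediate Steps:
$h{\left(U,R \right)} = R + U$
$v = - \frac{164}{137}$ ($v = \left(-164\right) \frac{1}{137} = - \frac{164}{137} \approx -1.1971$)
$j = -113$ ($j = -113 + 0 \left(-11 - 2\right) = -113 + 0 \left(-13\right) = -113 + 0 = -113$)
$\frac{j}{z{\left(v,D \right)}} = - \frac{113}{-144} = \left(-113\right) \left(- \frac{1}{144}\right) = \frac{113}{144}$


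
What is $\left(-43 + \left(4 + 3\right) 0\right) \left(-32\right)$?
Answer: $1376$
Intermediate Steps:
$\left(-43 + \left(4 + 3\right) 0\right) \left(-32\right) = \left(-43 + 7 \cdot 0\right) \left(-32\right) = \left(-43 + 0\right) \left(-32\right) = \left(-43\right) \left(-32\right) = 1376$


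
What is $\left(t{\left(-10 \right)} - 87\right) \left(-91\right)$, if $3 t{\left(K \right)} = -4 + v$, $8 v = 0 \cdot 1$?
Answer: $\frac{24115}{3} \approx 8038.3$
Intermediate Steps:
$v = 0$ ($v = \frac{0 \cdot 1}{8} = \frac{1}{8} \cdot 0 = 0$)
$t{\left(K \right)} = - \frac{4}{3}$ ($t{\left(K \right)} = \frac{-4 + 0}{3} = \frac{1}{3} \left(-4\right) = - \frac{4}{3}$)
$\left(t{\left(-10 \right)} - 87\right) \left(-91\right) = \left(- \frac{4}{3} - 87\right) \left(-91\right) = \left(- \frac{265}{3}\right) \left(-91\right) = \frac{24115}{3}$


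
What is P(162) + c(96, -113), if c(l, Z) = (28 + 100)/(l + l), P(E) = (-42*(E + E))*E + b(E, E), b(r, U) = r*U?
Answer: -6534754/3 ≈ -2.1783e+6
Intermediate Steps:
b(r, U) = U*r
P(E) = -83*E**2 (P(E) = (-42*(E + E))*E + E*E = (-84*E)*E + E**2 = -84*E**2 + E**2 = -83*E**2)
c(l, Z) = 64/l (c(l, Z) = 128/((2*l)) = 128*(1/(2*l)) = 64/l)
P(162) + c(96, -113) = -83*162**2 + 64/96 = -83*26244 + 64*(1/96) = -2178252 + 2/3 = -6534754/3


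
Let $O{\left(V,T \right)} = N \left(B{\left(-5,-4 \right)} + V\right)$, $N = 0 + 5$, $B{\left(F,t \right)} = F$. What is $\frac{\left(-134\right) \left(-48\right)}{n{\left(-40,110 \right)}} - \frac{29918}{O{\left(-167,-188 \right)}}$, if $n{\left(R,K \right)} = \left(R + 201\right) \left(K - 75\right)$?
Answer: $\frac{3482389}{96922} \approx 35.93$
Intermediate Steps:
$N = 5$
$O{\left(V,T \right)} = -25 + 5 V$ ($O{\left(V,T \right)} = 5 \left(-5 + V\right) = -25 + 5 V$)
$n{\left(R,K \right)} = \left(-75 + K\right) \left(201 + R\right)$ ($n{\left(R,K \right)} = \left(201 + R\right) \left(-75 + K\right) = \left(-75 + K\right) \left(201 + R\right)$)
$\frac{\left(-134\right) \left(-48\right)}{n{\left(-40,110 \right)}} - \frac{29918}{O{\left(-167,-188 \right)}} = \frac{\left(-134\right) \left(-48\right)}{-15075 - -3000 + 201 \cdot 110 + 110 \left(-40\right)} - \frac{29918}{-25 + 5 \left(-167\right)} = \frac{6432}{-15075 + 3000 + 22110 - 4400} - \frac{29918}{-25 - 835} = \frac{6432}{5635} - \frac{29918}{-860} = 6432 \cdot \frac{1}{5635} - - \frac{14959}{430} = \frac{6432}{5635} + \frac{14959}{430} = \frac{3482389}{96922}$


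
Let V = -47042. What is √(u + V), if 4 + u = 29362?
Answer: 2*I*√4421 ≈ 132.98*I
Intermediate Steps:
u = 29358 (u = -4 + 29362 = 29358)
√(u + V) = √(29358 - 47042) = √(-17684) = 2*I*√4421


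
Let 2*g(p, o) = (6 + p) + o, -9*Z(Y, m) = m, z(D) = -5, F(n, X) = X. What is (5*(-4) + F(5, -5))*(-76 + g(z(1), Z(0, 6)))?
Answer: 11375/6 ≈ 1895.8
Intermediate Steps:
Z(Y, m) = -m/9
g(p, o) = 3 + o/2 + p/2 (g(p, o) = ((6 + p) + o)/2 = (6 + o + p)/2 = 3 + o/2 + p/2)
(5*(-4) + F(5, -5))*(-76 + g(z(1), Z(0, 6))) = (5*(-4) - 5)*(-76 + (3 + (-1/9*6)/2 + (1/2)*(-5))) = (-20 - 5)*(-76 + (3 + (1/2)*(-2/3) - 5/2)) = -25*(-76 + (3 - 1/3 - 5/2)) = -25*(-76 + 1/6) = -25*(-455/6) = 11375/6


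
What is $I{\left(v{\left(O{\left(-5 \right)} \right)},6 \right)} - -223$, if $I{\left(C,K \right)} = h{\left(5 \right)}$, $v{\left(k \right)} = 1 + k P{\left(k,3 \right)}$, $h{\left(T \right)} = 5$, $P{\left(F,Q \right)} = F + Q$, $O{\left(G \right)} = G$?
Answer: $228$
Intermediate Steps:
$v{\left(k \right)} = 1 + k \left(3 + k\right)$ ($v{\left(k \right)} = 1 + k \left(k + 3\right) = 1 + k \left(3 + k\right)$)
$I{\left(C,K \right)} = 5$
$I{\left(v{\left(O{\left(-5 \right)} \right)},6 \right)} - -223 = 5 - -223 = 5 + 223 = 228$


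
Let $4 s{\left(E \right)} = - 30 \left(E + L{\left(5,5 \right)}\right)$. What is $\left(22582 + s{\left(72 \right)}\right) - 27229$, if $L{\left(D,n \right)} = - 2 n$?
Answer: $-5112$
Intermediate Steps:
$s{\left(E \right)} = 75 - \frac{15 E}{2}$ ($s{\left(E \right)} = \frac{\left(-30\right) \left(E - 10\right)}{4} = \frac{\left(-30\right) \left(-10 + E\right)}{4} = \frac{300 - 30 E}{4} = 75 - \frac{15 E}{2}$)
$\left(22582 + s{\left(72 \right)}\right) - 27229 = \left(22582 + \left(75 - 540\right)\right) - 27229 = \left(22582 - 465\right) - 27229 = 22117 - 27229 = -5112$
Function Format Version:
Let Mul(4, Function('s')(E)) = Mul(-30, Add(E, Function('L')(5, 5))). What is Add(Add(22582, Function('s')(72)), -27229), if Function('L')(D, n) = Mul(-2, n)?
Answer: -5112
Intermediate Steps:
Function('s')(E) = Add(75, Mul(Rational(-15, 2), E)) (Function('s')(E) = Mul(Rational(1, 4), Mul(-30, Add(E, Mul(-2, 5)))) = Mul(Rational(1, 4), Mul(-30, Add(E, -10))) = Mul(Rational(1, 4), Mul(-30, Add(-10, E))) = Mul(Rational(1, 4), Add(300, Mul(-30, E))) = Add(75, Mul(Rational(-15, 2), E)))
Add(Add(22582, Function('s')(72)), -27229) = Add(Add(22582, Add(75, Mul(Rational(-15, 2), 72))), -27229) = Add(Add(22582, Add(75, -540)), -27229) = Add(Add(22582, -465), -27229) = Add(22117, -27229) = -5112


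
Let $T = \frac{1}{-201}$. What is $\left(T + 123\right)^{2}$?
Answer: $\frac{611177284}{40401} \approx 15128.0$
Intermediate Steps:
$T = - \frac{1}{201} \approx -0.0049751$
$\left(T + 123\right)^{2} = \left(- \frac{1}{201} + 123\right)^{2} = \left(\frac{24722}{201}\right)^{2} = \frac{611177284}{40401}$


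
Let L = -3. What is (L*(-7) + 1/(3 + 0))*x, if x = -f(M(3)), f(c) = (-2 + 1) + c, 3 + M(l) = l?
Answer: 64/3 ≈ 21.333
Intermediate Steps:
M(l) = -3 + l
f(c) = -1 + c
x = 1 (x = -(-1 + (-3 + 3)) = -(-1 + 0) = -1*(-1) = 1)
(L*(-7) + 1/(3 + 0))*x = (-3*(-7) + 1/(3 + 0))*1 = (21 + 1/3)*1 = (21 + ⅓)*1 = (64/3)*1 = 64/3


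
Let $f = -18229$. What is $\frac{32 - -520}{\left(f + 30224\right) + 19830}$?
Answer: $\frac{552}{31825} \approx 0.017345$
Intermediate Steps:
$\frac{32 - -520}{\left(f + 30224\right) + 19830} = \frac{32 - -520}{\left(-18229 + 30224\right) + 19830} = \frac{32 + 520}{11995 + 19830} = \frac{552}{31825}$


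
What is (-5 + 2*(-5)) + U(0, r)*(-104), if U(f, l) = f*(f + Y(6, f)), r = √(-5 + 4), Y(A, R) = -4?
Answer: -15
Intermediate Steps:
r = I (r = √(-1) = I ≈ 1.0*I)
U(f, l) = f*(-4 + f) (U(f, l) = f*(f - 4) = f*(-4 + f))
(-5 + 2*(-5)) + U(0, r)*(-104) = (-5 + 2*(-5)) + (0*(-4 + 0))*(-104) = (-5 - 10) + (0*(-4))*(-104) = -15 + 0*(-104) = -15 + 0 = -15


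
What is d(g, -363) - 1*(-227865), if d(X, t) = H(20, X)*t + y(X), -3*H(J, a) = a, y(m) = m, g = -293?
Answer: 192119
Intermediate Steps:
H(J, a) = -a/3
d(X, t) = X - X*t/3 (d(X, t) = (-X/3)*t + X = -X*t/3 + X = X - X*t/3)
d(g, -363) - 1*(-227865) = (⅓)*(-293)*(3 - 1*(-363)) - 1*(-227865) = (⅓)*(-293)*(3 + 363) + 227865 = (⅓)*(-293)*366 + 227865 = -35746 + 227865 = 192119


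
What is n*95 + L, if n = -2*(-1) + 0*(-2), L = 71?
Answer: 261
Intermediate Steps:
n = 2 (n = 2 + 0 = 2)
n*95 + L = 2*95 + 71 = 190 + 71 = 261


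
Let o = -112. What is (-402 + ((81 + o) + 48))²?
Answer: 148225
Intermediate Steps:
(-402 + ((81 + o) + 48))² = (-402 + ((81 - 112) + 48))² = (-402 + (-31 + 48))² = (-402 + 17)² = (-385)² = 148225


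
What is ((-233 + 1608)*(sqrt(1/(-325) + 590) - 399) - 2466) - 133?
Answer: -551224 + 275*sqrt(2492737)/13 ≈ -5.1783e+5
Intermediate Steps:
((-233 + 1608)*(sqrt(1/(-325) + 590) - 399) - 2466) - 133 = (1375*(sqrt(-1/325 + 590) - 399) - 2466) - 133 = (1375*(sqrt(191749/325) - 399) - 2466) - 133 = (1375*(sqrt(2492737)/65 - 399) - 2466) - 133 = (1375*(-399 + sqrt(2492737)/65) - 2466) - 133 = ((-548625 + 275*sqrt(2492737)/13) - 2466) - 133 = (-551091 + 275*sqrt(2492737)/13) - 133 = -551224 + 275*sqrt(2492737)/13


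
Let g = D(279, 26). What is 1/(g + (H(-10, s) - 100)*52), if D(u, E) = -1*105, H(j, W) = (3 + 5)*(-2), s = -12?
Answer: -1/6137 ≈ -0.00016295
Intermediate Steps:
H(j, W) = -16 (H(j, W) = 8*(-2) = -16)
D(u, E) = -105
g = -105
1/(g + (H(-10, s) - 100)*52) = 1/(-105 + (-16 - 100)*52) = 1/(-105 - 116*52) = 1/(-105 - 6032) = 1/(-6137) = -1/6137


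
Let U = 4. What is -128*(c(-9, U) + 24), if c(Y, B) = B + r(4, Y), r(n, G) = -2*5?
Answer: -2304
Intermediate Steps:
r(n, G) = -10
c(Y, B) = -10 + B (c(Y, B) = B - 10 = -10 + B)
-128*(c(-9, U) + 24) = -128*((-10 + 4) + 24) = -128*(-6 + 24) = -128*18 = -2304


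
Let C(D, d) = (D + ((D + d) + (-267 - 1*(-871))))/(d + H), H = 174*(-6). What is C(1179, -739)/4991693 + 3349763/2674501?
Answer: 29813516583531574/23803563361704119 ≈ 1.2525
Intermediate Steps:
H = -1044
C(D, d) = (604 + d + 2*D)/(-1044 + d) (C(D, d) = (D + ((D + d) + (-267 - 1*(-871))))/(d - 1044) = (D + ((D + d) + (-267 + 871)))/(-1044 + d) = (D + ((D + d) + 604))/(-1044 + d) = (D + (604 + D + d))/(-1044 + d) = (604 + d + 2*D)/(-1044 + d))
C(1179, -739)/4991693 + 3349763/2674501 = ((604 - 739 + 2*1179)/(-1044 - 739))/4991693 + 3349763/2674501 = ((604 - 739 + 2358)/(-1783))*(1/4991693) + 3349763*(1/2674501) = -1/1783*2223*(1/4991693) + 3349763/2674501 = -2223/1783*1/4991693 + 3349763/2674501 = -2223/8900188619 + 3349763/2674501 = 29813516583531574/23803563361704119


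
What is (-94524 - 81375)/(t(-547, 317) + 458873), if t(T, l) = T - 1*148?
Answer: -58633/152726 ≈ -0.38391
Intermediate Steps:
t(T, l) = -148 + T (t(T, l) = T - 148 = -148 + T)
(-94524 - 81375)/(t(-547, 317) + 458873) = (-94524 - 81375)/((-148 - 547) + 458873) = -175899/(-695 + 458873) = -175899/458178 = -175899*1/458178 = -58633/152726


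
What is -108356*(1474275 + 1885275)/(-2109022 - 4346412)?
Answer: 182013699900/3227717 ≈ 56391.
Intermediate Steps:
-108356*(1474275 + 1885275)/(-2109022 - 4346412) = -108356/((-6455434/3359550)) = -108356/((-6455434*1/3359550)) = -108356/(-3227717/1679775) = -108356*(-1679775/3227717) = 182013699900/3227717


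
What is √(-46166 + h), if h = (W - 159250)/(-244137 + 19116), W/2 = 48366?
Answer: 2*I*√584393992799082/225021 ≈ 214.86*I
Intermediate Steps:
W = 96732 (W = 2*48366 = 96732)
h = 62518/225021 (h = (96732 - 159250)/(-244137 + 19116) = -62518/(-225021) = -62518*(-1/225021) = 62518/225021 ≈ 0.27783)
√(-46166 + h) = √(-46166 + 62518/225021) = √(-10388256968/225021) = 2*I*√584393992799082/225021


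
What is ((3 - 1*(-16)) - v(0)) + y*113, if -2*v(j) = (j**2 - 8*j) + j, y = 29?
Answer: 3296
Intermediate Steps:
v(j) = -j**2/2 + 7*j/2 (v(j) = -((j**2 - 8*j) + j)/2 = -(j**2 - 7*j)/2 = -j**2/2 + 7*j/2)
((3 - 1*(-16)) - v(0)) + y*113 = ((3 - 1*(-16)) - 0*(7 - 1*0)/2) + 29*113 = ((3 + 16) - 0*(7 + 0)/2) + 3277 = (19 - 0*7/2) + 3277 = (19 - 1*0) + 3277 = (19 + 0) + 3277 = 19 + 3277 = 3296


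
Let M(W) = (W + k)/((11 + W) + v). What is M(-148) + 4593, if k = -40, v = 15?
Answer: 280267/61 ≈ 4594.5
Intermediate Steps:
M(W) = (-40 + W)/(26 + W) (M(W) = (W - 40)/((11 + W) + 15) = (-40 + W)/(26 + W))
M(-148) + 4593 = (-40 - 148)/(26 - 148) + 4593 = -188/(-122) + 4593 = -1/122*(-188) + 4593 = 94/61 + 4593 = 280267/61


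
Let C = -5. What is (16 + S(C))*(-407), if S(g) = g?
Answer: -4477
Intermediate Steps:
(16 + S(C))*(-407) = (16 - 5)*(-407) = 11*(-407) = -4477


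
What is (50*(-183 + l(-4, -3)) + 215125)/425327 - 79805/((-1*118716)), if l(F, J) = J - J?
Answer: 8342249905/7213302876 ≈ 1.1565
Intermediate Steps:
l(F, J) = 0
(50*(-183 + l(-4, -3)) + 215125)/425327 - 79805/((-1*118716)) = (50*(-183 + 0) + 215125)/425327 - 79805/((-1*118716)) = (50*(-183) + 215125)*(1/425327) - 79805/(-118716) = (-9150 + 215125)*(1/425327) - 79805*(-1/118716) = 205975*(1/425327) + 79805/118716 = 29425/60761 + 79805/118716 = 8342249905/7213302876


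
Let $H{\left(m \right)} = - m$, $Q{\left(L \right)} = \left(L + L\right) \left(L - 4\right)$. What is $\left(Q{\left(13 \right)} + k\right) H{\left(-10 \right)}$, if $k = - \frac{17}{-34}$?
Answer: $2345$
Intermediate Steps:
$k = \frac{1}{2}$ ($k = \left(-17\right) \left(- \frac{1}{34}\right) = \frac{1}{2} \approx 0.5$)
$Q{\left(L \right)} = 2 L \left(-4 + L\right)$
$\left(Q{\left(13 \right)} + k\right) H{\left(-10 \right)} = \left(2 \cdot 13 \left(-4 + 13\right) + \frac{1}{2}\right) \left(\left(-1\right) \left(-10\right)\right) = \left(2 \cdot 13 \cdot 9 + \frac{1}{2}\right) 10 = \left(234 + \frac{1}{2}\right) 10 = \frac{469}{2} \cdot 10 = 2345$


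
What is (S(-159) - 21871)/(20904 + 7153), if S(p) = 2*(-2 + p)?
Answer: -22193/28057 ≈ -0.79100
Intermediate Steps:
S(p) = -4 + 2*p
(S(-159) - 21871)/(20904 + 7153) = ((-4 + 2*(-159)) - 21871)/(20904 + 7153) = ((-4 - 318) - 21871)/28057 = (-322 - 21871)*(1/28057) = -22193*1/28057 = -22193/28057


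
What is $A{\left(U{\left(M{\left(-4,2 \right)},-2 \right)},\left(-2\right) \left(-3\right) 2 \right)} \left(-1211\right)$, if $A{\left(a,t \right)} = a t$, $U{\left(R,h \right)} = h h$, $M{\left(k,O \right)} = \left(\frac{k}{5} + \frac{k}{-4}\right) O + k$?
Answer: $-58128$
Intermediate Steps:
$M{\left(k,O \right)} = k - \frac{O k}{20}$ ($M{\left(k,O \right)} = \left(k \frac{1}{5} + k \left(- \frac{1}{4}\right)\right) O + k = \left(\frac{k}{5} - \frac{k}{4}\right) O + k = - \frac{k}{20} O + k = - \frac{O k}{20} + k = k - \frac{O k}{20}$)
$U{\left(R,h \right)} = h^{2}$
$A{\left(U{\left(M{\left(-4,2 \right)},-2 \right)},\left(-2\right) \left(-3\right) 2 \right)} \left(-1211\right) = \left(-2\right)^{2} \left(-2\right) \left(-3\right) 2 \left(-1211\right) = 4 \cdot 6 \cdot 2 \left(-1211\right) = 4 \cdot 12 \left(-1211\right) = 48 \left(-1211\right) = -58128$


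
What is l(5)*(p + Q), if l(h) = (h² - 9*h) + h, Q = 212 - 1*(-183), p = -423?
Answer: 420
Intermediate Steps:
Q = 395 (Q = 212 + 183 = 395)
l(h) = h² - 8*h
l(5)*(p + Q) = (5*(-8 + 5))*(-423 + 395) = (5*(-3))*(-28) = -15*(-28) = 420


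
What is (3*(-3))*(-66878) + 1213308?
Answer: 1815210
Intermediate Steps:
(3*(-3))*(-66878) + 1213308 = -9*(-66878) + 1213308 = 601902 + 1213308 = 1815210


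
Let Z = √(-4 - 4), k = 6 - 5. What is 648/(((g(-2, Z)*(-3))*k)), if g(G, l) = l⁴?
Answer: -27/8 ≈ -3.3750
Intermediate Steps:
k = 1
Z = 2*I*√2 (Z = √(-8) = 2*I*√2 ≈ 2.8284*I)
648/(((g(-2, Z)*(-3))*k)) = 648/((((2*I*√2)⁴*(-3))*1)) = 648/(((64*(-3))*1)) = 648/((-192*1)) = 648/(-192) = 648*(-1/192) = -27/8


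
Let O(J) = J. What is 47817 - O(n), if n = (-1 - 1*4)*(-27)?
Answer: 47682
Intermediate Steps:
n = 135 (n = (-1 - 4)*(-27) = -5*(-27) = 135)
47817 - O(n) = 47817 - 1*135 = 47817 - 135 = 47682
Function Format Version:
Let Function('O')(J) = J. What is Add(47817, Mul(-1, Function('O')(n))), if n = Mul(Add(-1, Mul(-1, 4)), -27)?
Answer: 47682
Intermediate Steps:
n = 135 (n = Mul(Add(-1, -4), -27) = Mul(-5, -27) = 135)
Add(47817, Mul(-1, Function('O')(n))) = Add(47817, Mul(-1, 135)) = Add(47817, -135) = 47682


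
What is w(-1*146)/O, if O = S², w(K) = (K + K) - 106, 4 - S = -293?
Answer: -398/88209 ≈ -0.0045120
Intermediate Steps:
S = 297 (S = 4 - 1*(-293) = 4 + 293 = 297)
w(K) = -106 + 2*K (w(K) = 2*K - 106 = -106 + 2*K)
O = 88209 (O = 297² = 88209)
w(-1*146)/O = (-106 + 2*(-1*146))/88209 = (-106 + 2*(-146))*(1/88209) = (-106 - 292)*(1/88209) = -398*1/88209 = -398/88209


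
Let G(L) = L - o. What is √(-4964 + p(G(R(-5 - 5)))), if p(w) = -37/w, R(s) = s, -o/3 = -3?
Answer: I*√1791301/19 ≈ 70.442*I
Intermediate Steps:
o = 9 (o = -3*(-3) = 9)
G(L) = -9 + L (G(L) = L - 1*9 = L - 9 = -9 + L)
√(-4964 + p(G(R(-5 - 5)))) = √(-4964 - 37/(-9 + (-5 - 5))) = √(-4964 - 37/(-9 - 10)) = √(-4964 - 37/(-19)) = √(-4964 - 37*(-1/19)) = √(-4964 + 37/19) = √(-94279/19) = I*√1791301/19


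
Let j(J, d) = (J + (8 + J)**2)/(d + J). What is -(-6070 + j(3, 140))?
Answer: 867886/143 ≈ 6069.1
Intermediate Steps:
j(J, d) = (J + (8 + J)**2)/(J + d)
-(-6070 + j(3, 140)) = -(-6070 + (3 + (8 + 3)**2)/(3 + 140)) = -(-6070 + (3 + 11**2)/143) = -(-6070 + (3 + 121)/143) = -(-6070 + (1/143)*124) = -(-6070 + 124/143) = -1*(-867886/143) = 867886/143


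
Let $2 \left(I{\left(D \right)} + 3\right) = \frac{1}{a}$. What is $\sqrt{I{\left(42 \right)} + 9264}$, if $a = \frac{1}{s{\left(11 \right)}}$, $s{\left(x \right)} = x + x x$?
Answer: $\sqrt{9327} \approx 96.576$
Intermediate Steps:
$s{\left(x \right)} = x + x^{2}$
$a = \frac{1}{132}$ ($a = \frac{1}{11 \left(1 + 11\right)} = \frac{1}{11 \cdot 12} = \frac{1}{132} \approx 0.0075758$)
$I{\left(D \right)} = 63$ ($I{\left(D \right)} = -3 + \frac{\frac{1}{\frac{1}{132}}}{2} = -3 + \frac{1}{2} \cdot 132 = -3 + 66 = 63$)
$\sqrt{I{\left(42 \right)} + 9264} = \sqrt{63 + 9264} = \sqrt{9327}$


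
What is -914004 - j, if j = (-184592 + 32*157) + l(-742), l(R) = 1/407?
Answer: -298915453/407 ≈ -7.3444e+5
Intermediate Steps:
l(R) = 1/407
j = -73084175/407 (j = (-184592 + 32*157) + 1/407 = (-184592 + 5024) + 1/407 = -179568 + 1/407 = -73084175/407 ≈ -1.7957e+5)
-914004 - j = -914004 - 1*(-73084175/407) = -914004 + 73084175/407 = -298915453/407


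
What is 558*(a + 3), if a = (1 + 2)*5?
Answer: 10044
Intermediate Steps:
a = 15 (a = 3*5 = 15)
558*(a + 3) = 558*(15 + 3) = 558*18 = 10044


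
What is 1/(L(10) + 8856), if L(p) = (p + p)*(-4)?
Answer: 1/8776 ≈ 0.00011395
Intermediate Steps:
L(p) = -8*p (L(p) = (2*p)*(-4) = -8*p)
1/(L(10) + 8856) = 1/(-8*10 + 8856) = 1/(-80 + 8856) = 1/8776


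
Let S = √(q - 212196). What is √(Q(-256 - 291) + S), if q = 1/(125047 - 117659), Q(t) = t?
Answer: √(-7464162892 + 3694*I*√2895549374809)/3694 ≈ 9.1686 + 25.121*I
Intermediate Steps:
q = 1/7388 ≈ 0.00013535
S = I*√2895549374809/3694 (S = √(1/7388 - 212196) = √(-1567704047/7388) = I*√2895549374809/3694 ≈ 460.65*I)
√(Q(-256 - 291) + S) = √((-256 - 291) + I*√2895549374809/3694) = √(-547 + I*√2895549374809/3694)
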